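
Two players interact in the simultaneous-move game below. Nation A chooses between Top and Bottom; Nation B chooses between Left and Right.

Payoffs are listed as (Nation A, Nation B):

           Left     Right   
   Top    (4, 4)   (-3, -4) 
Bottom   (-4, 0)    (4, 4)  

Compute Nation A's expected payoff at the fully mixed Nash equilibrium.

First find y, the probability Nation B plays Left, from Nation A's indifference between Top and Bottom: 4y − 3(1−y) = −4y + 4(1−y), giving y = 7/15.
Since Nation A is indifferent in equilibrium, Nation A's expected payoff equals the payoff from either row against (7/15, 8/15). Using Top: 4(7/15) − 3(8/15) = 4/15.

4/15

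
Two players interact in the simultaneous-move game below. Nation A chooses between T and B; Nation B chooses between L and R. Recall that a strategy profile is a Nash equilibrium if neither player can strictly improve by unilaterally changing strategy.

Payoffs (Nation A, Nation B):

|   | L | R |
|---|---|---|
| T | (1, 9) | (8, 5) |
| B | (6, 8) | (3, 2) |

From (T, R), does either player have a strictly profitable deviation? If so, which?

Nation B

Nation A at (T, R) earns 8; deviating to B yields 3 — not better.
Nation B earns 5; deviating to L yields 9 — a strict improvement.
Only Nation B has a strictly profitable deviation.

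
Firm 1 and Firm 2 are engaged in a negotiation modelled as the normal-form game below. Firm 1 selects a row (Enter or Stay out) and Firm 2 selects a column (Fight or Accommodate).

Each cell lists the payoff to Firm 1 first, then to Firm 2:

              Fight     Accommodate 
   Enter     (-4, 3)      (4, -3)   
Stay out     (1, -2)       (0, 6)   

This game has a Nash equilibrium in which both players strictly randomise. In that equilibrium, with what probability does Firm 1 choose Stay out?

Let r be the probability that Firm 1 plays Enter. In a completely mixed equilibrium, Firm 2 must be indifferent between Fight and Accommodate.
Firm 2's expected payoff from Fight is 3r − 2(1−r); from Accommodate it is −3r + 6(1−r).
Setting these equal: 5r − 2 = −9r + 6, so r = 4/7.
Therefore Firm 1 plays Stay out with probability 1 − 4/7 = 3/7.

3/7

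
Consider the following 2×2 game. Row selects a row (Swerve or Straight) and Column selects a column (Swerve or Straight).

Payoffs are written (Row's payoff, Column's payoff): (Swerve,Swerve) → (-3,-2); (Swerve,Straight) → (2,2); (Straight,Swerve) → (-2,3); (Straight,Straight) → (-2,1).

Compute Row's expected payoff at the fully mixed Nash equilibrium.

First find q, the probability Column plays Swerve, from Row's indifference between Swerve and Straight: −3q + 2(1−q) = −2q − 2(1−q), giving q = 4/5.
Since Row is indifferent in equilibrium, Row's expected payoff equals the payoff from either row against (4/5, 1/5). Using Swerve: −3(4/5) + 2(1/5) = -2.

-2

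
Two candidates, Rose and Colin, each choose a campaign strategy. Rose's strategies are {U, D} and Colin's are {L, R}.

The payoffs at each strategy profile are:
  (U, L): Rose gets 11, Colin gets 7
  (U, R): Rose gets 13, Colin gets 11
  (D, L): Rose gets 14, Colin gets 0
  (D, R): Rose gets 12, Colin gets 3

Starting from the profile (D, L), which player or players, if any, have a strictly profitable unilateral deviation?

Colin

Rose at (D, L) earns 14; deviating to U yields 11 — not better.
Colin earns 0; deviating to R yields 3 — a strict improvement.
Only Colin has a strictly profitable deviation.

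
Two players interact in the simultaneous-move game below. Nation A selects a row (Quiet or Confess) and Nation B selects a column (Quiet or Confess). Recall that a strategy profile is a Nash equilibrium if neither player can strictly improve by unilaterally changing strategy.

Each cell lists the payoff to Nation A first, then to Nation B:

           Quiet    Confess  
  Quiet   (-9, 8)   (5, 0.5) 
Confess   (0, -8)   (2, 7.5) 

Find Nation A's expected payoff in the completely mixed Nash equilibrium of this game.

3/2

First find y, the probability Nation B plays Quiet, from Nation A's indifference between Quiet and Confess: −9y + 5(1−y) = 2(1−y), giving y = 1/4.
Since Nation A is indifferent in equilibrium, Nation A's expected payoff equals the payoff from either row against (1/4, 3/4). Using Quiet: −9(1/4) + 5(3/4) = 3/2.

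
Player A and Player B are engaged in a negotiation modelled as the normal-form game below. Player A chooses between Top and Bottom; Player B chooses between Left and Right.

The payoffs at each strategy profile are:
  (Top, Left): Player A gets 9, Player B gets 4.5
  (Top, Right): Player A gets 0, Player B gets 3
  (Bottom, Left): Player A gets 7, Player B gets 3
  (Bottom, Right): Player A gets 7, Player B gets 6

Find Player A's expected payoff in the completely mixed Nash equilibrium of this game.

7

First find q, the probability Player B plays Left, from Player A's indifference between Top and Bottom: 9q = 7q + 7(1−q), giving q = 7/9.
Since Player A is indifferent in equilibrium, Player A's expected payoff equals the payoff from either row against (7/9, 2/9). Using Top: 9(7/9) = 7.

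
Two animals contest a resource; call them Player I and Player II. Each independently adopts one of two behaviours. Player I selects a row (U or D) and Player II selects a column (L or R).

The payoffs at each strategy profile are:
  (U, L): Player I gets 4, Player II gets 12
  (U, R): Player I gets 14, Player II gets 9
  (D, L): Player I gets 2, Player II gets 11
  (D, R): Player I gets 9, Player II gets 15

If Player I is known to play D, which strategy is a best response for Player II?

R

Against D, Player II earns 11 from L and 15 from R.
So R is the best response.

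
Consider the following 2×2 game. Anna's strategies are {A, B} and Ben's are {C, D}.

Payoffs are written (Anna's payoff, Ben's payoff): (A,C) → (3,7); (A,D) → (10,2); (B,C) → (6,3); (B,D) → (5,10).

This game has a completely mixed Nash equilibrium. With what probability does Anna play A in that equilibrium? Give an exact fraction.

7/12

Let p be the probability that Anna plays A. In a completely mixed equilibrium, Ben must be indifferent between C and D.
Ben's expected payoff from C is 7p + 3(1−p); from D it is 2p + 10(1−p).
Setting these equal: 4p + 3 = −8p + 10, so p = 7/12.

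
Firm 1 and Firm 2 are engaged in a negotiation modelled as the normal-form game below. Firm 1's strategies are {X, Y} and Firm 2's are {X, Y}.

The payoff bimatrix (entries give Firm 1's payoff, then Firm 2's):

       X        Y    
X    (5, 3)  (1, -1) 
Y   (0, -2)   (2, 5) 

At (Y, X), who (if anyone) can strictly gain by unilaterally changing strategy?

Both

Firm 1 at (Y, X) earns 0; deviating to X yields 5 — a strict improvement.
Firm 2 earns -2; deviating to Y yields 5 — a strict improvement.
Both Firm 1 and Firm 2 have strictly profitable deviations.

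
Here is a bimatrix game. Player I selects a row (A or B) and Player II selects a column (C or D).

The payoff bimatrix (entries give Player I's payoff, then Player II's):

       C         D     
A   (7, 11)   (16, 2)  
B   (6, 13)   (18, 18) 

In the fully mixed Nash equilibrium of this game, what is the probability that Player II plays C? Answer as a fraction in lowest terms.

2/3

Let q be the probability that Player II plays C. In a completely mixed equilibrium, Player I must be indifferent between A and B.
Player I's expected payoff from A is 7q + 16(1−q); from B it is 6q + 18(1−q).
Setting these equal: −9q + 16 = −12q + 18, so q = 2/3.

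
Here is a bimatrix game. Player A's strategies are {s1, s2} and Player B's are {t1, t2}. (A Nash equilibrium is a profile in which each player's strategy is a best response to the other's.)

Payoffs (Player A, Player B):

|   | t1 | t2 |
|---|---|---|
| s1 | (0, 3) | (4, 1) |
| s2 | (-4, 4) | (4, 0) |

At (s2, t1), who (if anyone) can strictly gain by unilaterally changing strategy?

Player A

Player A at (s2, t1) earns -4; deviating to s1 yields 0 — a strict improvement.
Player B earns 4; deviating to t2 yields 0 — not better.
Only Player A has a strictly profitable deviation.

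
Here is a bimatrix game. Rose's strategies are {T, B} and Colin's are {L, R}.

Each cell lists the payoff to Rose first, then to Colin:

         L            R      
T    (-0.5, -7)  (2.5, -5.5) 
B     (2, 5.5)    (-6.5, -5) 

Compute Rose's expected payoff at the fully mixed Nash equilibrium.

7/46

First find y, the probability Colin plays L, from Rose's indifference between T and B: −0.5y + 2.5(1−y) = 2y − 6.5(1−y), giving y = 18/23.
Since Rose is indifferent in equilibrium, Rose's expected payoff equals the payoff from either row against (18/23, 5/23). Using T: −0.5(18/23) + 2.5(5/23) = 7/46.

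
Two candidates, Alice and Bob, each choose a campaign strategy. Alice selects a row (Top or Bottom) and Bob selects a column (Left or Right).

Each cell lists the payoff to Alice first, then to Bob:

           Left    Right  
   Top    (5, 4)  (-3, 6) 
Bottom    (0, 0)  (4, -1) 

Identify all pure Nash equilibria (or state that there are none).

(Top, Left): Bob prefers Right (6 > 4) — not an equilibrium.
(Top, Right): Alice prefers Bottom (4 > -3) — not an equilibrium.
(Bottom, Left): Alice prefers Top (5 > 0) — not an equilibrium.
(Bottom, Right): Bob prefers Left (0 > -1) — not an equilibrium.

none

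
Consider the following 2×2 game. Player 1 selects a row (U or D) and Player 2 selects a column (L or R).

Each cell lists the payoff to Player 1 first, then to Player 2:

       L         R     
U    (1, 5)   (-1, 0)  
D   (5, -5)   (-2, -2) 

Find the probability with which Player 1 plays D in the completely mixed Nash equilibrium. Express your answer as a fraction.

Let x be the probability that Player 1 plays U. In a completely mixed equilibrium, Player 2 must be indifferent between L and R.
Player 2's expected payoff from L is 5x − 5(1−x); from R it is −2(1−x).
Setting these equal: 10x − 5 = 2x − 2, so x = 3/8.
Therefore Player 1 plays D with probability 1 − 3/8 = 5/8.

5/8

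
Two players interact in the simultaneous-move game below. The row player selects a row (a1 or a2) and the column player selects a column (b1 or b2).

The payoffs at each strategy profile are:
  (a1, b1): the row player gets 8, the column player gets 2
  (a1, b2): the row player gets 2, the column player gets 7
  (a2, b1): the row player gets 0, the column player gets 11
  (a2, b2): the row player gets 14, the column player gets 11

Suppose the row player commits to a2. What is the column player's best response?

either — both b1 and b2 are best responses

Against a2, the column player earns 11 from b1 and 11 from b2.
So either strategy is a best response.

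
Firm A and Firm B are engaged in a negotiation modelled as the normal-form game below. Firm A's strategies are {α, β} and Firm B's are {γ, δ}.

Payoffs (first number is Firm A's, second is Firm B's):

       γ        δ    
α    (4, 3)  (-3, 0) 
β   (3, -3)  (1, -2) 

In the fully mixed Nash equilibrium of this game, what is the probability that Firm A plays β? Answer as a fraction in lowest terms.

3/4

Let x be the probability that Firm A plays α. In a completely mixed equilibrium, Firm B must be indifferent between γ and δ.
Firm B's expected payoff from γ is 3x − 3(1−x); from δ it is −2(1−x).
Setting these equal: 6x − 3 = 2x − 2, so x = 1/4.
Therefore Firm A plays β with probability 1 − 1/4 = 3/4.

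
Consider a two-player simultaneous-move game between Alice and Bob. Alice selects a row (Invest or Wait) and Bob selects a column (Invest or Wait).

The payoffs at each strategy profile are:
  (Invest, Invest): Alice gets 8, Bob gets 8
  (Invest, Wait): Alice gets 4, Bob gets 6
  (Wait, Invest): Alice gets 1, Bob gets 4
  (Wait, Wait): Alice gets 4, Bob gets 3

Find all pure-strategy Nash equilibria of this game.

(Invest, Invest)

(Invest, Invest): Alice gets 8 ≥ 1 from Wait, and Bob gets 8 ≥ 6 from Wait — Nash equilibrium.
(Invest, Wait): Bob prefers Invest (8 > 6) — not an equilibrium.
(Wait, Invest): Alice prefers Invest (8 > 1) — not an equilibrium.
(Wait, Wait): Bob prefers Invest (4 > 3) — not an equilibrium.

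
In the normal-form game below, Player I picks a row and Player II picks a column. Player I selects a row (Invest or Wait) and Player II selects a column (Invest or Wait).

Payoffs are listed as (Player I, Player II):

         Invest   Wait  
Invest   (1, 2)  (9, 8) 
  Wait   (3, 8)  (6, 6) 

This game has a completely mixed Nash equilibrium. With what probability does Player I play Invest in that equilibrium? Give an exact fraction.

1/4

Let p be the probability that Player I plays Invest. In a completely mixed equilibrium, Player II must be indifferent between Invest and Wait.
Player II's expected payoff from Invest is 2p + 8(1−p); from Wait it is 8p + 6(1−p).
Setting these equal: −6p + 8 = 2p + 6, so p = 1/4.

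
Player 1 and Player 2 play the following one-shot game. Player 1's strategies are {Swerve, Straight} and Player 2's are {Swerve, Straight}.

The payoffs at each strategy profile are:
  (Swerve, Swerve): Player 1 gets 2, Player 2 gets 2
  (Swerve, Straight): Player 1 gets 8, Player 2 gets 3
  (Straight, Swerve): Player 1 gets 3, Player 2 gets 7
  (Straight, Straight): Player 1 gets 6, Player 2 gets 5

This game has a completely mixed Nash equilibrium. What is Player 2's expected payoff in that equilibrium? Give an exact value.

11/3

First find x, the probability Player 1 plays Swerve, from Player 2's indifference between Swerve and Straight: 2x + 7(1−x) = 3x + 5(1−x), giving x = 2/3.
Since Player 2 is indifferent in equilibrium, Player 2's expected payoff equals the payoff from either column against (2/3, 1/3). Using Swerve: 2(2/3) + 7(1/3) = 11/3.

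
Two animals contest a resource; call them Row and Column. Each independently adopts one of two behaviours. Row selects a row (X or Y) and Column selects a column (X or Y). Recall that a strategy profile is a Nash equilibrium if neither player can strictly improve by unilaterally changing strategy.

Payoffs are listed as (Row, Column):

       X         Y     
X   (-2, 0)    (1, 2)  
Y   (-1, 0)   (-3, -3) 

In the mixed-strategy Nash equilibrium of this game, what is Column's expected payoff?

First find p, the probability Row plays X, from Column's indifference between X and Y: 0 = 2p − 3(1−p), giving p = 3/5.
Since Column is indifferent in equilibrium, Column's expected payoff equals the payoff from either column against (3/5, 2/5). Using X: 0 = 0.

0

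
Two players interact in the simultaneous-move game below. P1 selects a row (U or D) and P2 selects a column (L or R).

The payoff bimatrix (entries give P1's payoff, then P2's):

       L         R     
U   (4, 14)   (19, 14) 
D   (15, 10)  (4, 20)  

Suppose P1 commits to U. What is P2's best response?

Against U, P2 earns 14 from L and 14 from R.
So either strategy is a best response.

either — both L and R are best responses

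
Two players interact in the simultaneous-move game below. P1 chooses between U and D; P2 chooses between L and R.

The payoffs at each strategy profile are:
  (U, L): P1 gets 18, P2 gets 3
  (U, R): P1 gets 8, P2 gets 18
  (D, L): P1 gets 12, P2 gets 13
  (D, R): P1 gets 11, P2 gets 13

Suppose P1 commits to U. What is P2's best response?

Against U, P2 earns 3 from L and 18 from R.
So R is the best response.

R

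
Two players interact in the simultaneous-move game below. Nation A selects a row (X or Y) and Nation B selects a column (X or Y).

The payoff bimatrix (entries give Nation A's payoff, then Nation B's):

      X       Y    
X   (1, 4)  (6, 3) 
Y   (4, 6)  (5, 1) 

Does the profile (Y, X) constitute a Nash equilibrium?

At (Y, X), Nation A earns 4; switching to X would give 1, so Nation A has no profitable deviation.
Nation B earns 6; switching to Y would give 1, so Nation B has no profitable deviation.
Neither player can gain by a unilateral deviation, so this profile is a Nash equilibrium.

Yes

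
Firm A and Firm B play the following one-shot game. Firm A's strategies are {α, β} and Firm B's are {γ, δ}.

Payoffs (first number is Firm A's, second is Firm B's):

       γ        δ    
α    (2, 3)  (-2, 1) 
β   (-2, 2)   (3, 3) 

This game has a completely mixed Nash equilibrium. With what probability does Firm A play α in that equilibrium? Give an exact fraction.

Let p be the probability that Firm A plays α. In a completely mixed equilibrium, Firm B must be indifferent between γ and δ.
Firm B's expected payoff from γ is 3p + 2(1−p); from δ it is p + 3(1−p).
Setting these equal: p + 2 = −2p + 3, so p = 1/3.

1/3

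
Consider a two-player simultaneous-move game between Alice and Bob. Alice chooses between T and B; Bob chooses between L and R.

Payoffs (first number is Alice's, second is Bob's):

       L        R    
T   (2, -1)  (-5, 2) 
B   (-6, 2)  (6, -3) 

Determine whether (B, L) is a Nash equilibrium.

No

At (B, L), Alice earns -6; switching to T would give 2, so Alice would deviate.
Bob earns 2; switching to R would give -3, so Bob has no profitable deviation.
Since at least one player can profitably deviate, this is not a Nash equilibrium.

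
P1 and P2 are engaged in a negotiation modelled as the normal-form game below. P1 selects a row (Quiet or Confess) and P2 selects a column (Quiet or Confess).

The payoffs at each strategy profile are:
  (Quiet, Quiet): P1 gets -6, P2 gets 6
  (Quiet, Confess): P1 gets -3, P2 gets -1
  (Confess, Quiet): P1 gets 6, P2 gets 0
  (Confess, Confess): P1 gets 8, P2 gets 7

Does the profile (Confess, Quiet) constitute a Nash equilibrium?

At (Confess, Quiet), P1 earns 6; switching to Quiet would give -6, so P1 has no profitable deviation.
P2 earns 0; switching to Confess would give 7, so P2 would deviate.
Since at least one player can profitably deviate, this is not a Nash equilibrium.

No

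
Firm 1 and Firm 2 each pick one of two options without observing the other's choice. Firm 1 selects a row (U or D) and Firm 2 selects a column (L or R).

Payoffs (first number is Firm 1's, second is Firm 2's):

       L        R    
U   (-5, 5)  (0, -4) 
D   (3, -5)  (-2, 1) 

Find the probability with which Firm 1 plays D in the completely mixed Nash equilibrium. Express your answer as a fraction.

Let p be the probability that Firm 1 plays U. In a completely mixed equilibrium, Firm 2 must be indifferent between L and R.
Firm 2's expected payoff from L is 5p − 5(1−p); from R it is −4p + (1−p).
Setting these equal: 10p − 5 = −5p + 1, so p = 2/5.
Therefore Firm 1 plays D with probability 1 − 2/5 = 3/5.

3/5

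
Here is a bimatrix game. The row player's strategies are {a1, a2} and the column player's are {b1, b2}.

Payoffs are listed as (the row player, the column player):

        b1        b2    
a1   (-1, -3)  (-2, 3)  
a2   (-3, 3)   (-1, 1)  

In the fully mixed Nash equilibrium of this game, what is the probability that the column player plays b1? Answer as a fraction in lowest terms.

Let y be the probability that the column player plays b1. In a completely mixed equilibrium, the row player must be indifferent between a1 and a2.
The row player's expected payoff from a1 is −y − 2(1−y); from a2 it is −3y − (1−y).
Setting these equal: y − 2 = −2y − 1, so y = 1/3.

1/3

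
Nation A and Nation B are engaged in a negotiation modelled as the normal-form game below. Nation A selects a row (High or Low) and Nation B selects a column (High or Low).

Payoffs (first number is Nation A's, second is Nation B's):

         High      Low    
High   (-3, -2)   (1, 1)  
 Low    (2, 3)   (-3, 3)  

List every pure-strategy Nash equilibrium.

(High, High): Nation A prefers Low (2 > -3); Nation B prefers Low (1 > -2) — not an equilibrium.
(High, Low): Nation A gets 1 ≥ -3 from Low, and Nation B gets 1 ≥ -2 from High — Nash equilibrium.
(Low, High): Nation A gets 2 ≥ -3 from High, and Nation B gets 3 ≥ 3 from Low — Nash equilibrium.
(Low, Low): Nation A prefers High (1 > -3) — not an equilibrium.

(High, Low) and (Low, High)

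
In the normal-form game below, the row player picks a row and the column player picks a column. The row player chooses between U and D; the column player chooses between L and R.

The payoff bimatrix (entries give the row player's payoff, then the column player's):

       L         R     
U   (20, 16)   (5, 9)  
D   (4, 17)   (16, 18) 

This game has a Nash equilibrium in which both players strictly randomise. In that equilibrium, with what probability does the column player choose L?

Let c be the probability that the column player plays L. In a completely mixed equilibrium, the row player must be indifferent between U and D.
The row player's expected payoff from U is 20c + 5(1−c); from D it is 4c + 16(1−c).
Setting these equal: 15c + 5 = −12c + 16, so c = 11/27.

11/27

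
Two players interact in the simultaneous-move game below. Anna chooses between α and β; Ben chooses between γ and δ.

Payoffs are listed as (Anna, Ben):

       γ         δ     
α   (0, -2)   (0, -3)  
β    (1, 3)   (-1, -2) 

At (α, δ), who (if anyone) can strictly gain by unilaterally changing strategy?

Anna at (α, δ) earns 0; deviating to β yields -1 — not better.
Ben earns -3; deviating to γ yields -2 — a strict improvement.
Only Ben has a strictly profitable deviation.

Ben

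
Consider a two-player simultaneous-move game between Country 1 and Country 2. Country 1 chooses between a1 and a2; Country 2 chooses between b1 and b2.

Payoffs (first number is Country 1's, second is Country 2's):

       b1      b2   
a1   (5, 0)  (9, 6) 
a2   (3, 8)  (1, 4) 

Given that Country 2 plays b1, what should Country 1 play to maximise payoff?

Against b1, Country 1 earns 5 from a1 and 3 from a2.
So a1 is the best response.

a1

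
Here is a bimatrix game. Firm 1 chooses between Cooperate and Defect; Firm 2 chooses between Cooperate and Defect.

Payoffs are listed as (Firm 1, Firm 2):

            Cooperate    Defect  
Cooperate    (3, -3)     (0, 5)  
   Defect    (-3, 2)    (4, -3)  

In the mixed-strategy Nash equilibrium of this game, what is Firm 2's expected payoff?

1/13

First find x, the probability Firm 1 plays Cooperate, from Firm 2's indifference between Cooperate and Defect: −3x + 2(1−x) = 5x − 3(1−x), giving x = 5/13.
Since Firm 2 is indifferent in equilibrium, Firm 2's expected payoff equals the payoff from either column against (5/13, 8/13). Using Cooperate: −3(5/13) + 2(8/13) = 1/13.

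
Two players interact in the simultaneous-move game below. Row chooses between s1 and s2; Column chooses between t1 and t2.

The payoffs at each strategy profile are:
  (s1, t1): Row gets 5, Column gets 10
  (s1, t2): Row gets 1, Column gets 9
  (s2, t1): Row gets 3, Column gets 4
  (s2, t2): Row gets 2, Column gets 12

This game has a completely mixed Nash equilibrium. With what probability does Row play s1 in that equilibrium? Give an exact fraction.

Let p be the probability that Row plays s1. In a completely mixed equilibrium, Column must be indifferent between t1 and t2.
Column's expected payoff from t1 is 10p + 4(1−p); from t2 it is 9p + 12(1−p).
Setting these equal: 6p + 4 = −3p + 12, so p = 8/9.

8/9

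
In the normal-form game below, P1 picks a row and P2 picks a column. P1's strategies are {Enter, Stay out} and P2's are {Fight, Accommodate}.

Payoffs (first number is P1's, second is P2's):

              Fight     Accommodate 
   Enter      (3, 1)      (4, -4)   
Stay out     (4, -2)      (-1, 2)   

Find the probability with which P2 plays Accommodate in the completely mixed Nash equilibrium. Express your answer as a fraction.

1/6

Let c be the probability that P2 plays Fight. In a completely mixed equilibrium, P1 must be indifferent between Enter and Stay out.
P1's expected payoff from Enter is 3c + 4(1−c); from Stay out it is 4c − (1−c).
Setting these equal: −c + 4 = 5c − 1, so c = 5/6.
Therefore P2 plays Accommodate with probability 1 − 5/6 = 1/6.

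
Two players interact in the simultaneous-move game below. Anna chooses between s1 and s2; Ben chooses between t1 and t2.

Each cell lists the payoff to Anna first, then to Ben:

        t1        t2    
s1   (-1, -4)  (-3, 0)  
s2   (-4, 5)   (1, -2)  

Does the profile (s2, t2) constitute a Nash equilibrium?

At (s2, t2), Anna earns 1; switching to s1 would give -3, so Anna has no profitable deviation.
Ben earns -2; switching to t1 would give 5, so Ben would deviate.
Since at least one player can profitably deviate, this is not a Nash equilibrium.

No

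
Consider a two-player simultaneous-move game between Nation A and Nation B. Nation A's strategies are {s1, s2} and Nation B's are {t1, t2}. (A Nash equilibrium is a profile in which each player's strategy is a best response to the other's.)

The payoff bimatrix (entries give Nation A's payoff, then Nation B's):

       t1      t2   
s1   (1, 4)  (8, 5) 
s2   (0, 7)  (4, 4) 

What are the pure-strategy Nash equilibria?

(s1, t2)

(s1, t1): Nation B prefers t2 (5 > 4) — not an equilibrium.
(s1, t2): Nation A gets 8 ≥ 4 from s2, and Nation B gets 5 ≥ 4 from t1 — Nash equilibrium.
(s2, t1): Nation A prefers s1 (1 > 0) — not an equilibrium.
(s2, t2): Nation A prefers s1 (8 > 4); Nation B prefers t1 (7 > 4) — not an equilibrium.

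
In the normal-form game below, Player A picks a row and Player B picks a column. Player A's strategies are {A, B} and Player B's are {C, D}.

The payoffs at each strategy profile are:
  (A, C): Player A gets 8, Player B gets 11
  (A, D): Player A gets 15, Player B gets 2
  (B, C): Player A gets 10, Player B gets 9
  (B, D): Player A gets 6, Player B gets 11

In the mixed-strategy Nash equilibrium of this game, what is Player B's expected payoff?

First find p, the probability Player A plays A, from Player B's indifference between C and D: 11p + 9(1−p) = 2p + 11(1−p), giving p = 2/11.
Since Player B is indifferent in equilibrium, Player B's expected payoff equals the payoff from either column against (2/11, 9/11). Using C: 11(2/11) + 9(9/11) = 103/11.

103/11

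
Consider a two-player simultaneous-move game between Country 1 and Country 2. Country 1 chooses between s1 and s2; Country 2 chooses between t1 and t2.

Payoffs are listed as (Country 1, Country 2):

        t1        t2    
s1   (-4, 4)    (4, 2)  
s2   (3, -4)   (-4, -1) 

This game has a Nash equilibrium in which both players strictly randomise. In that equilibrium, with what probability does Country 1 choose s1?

3/5

Let x be the probability that Country 1 plays s1. In a completely mixed equilibrium, Country 2 must be indifferent between t1 and t2.
Country 2's expected payoff from t1 is 4x − 4(1−x); from t2 it is 2x − (1−x).
Setting these equal: 8x − 4 = 3x − 1, so x = 3/5.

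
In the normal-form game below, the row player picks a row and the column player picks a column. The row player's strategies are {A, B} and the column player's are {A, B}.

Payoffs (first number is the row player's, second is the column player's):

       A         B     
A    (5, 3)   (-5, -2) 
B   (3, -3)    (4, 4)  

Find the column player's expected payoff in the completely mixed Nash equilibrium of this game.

First find x, the probability the row player plays A, from the column player's indifference between A and B: 3x − 3(1−x) = −2x + 4(1−x), giving x = 7/12.
Since the column player is indifferent in equilibrium, the column player's expected payoff equals the payoff from either column against (7/12, 5/12). Using A: 3(7/12) − 3(5/12) = 1/2.

1/2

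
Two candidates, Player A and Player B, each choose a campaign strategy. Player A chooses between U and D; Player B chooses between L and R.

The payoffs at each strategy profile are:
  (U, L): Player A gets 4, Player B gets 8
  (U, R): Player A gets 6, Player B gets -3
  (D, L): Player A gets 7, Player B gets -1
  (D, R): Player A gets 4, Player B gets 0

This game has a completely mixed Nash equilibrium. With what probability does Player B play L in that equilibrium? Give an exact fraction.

2/5

Let c be the probability that Player B plays L. In a completely mixed equilibrium, Player A must be indifferent between U and D.
Player A's expected payoff from U is 4c + 6(1−c); from D it is 7c + 4(1−c).
Setting these equal: −2c + 6 = 3c + 4, so c = 2/5.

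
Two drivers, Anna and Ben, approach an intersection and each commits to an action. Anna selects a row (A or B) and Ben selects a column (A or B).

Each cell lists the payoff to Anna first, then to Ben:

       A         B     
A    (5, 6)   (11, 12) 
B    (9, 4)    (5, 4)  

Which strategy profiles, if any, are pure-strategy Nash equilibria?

(A, A): Anna prefers B (9 > 5); Ben prefers B (12 > 6) — not an equilibrium.
(A, B): Anna gets 11 ≥ 5 from B, and Ben gets 12 ≥ 6 from A — Nash equilibrium.
(B, A): Anna gets 9 ≥ 5 from A, and Ben gets 4 ≥ 4 from B — Nash equilibrium.
(B, B): Anna prefers A (11 > 5) — not an equilibrium.

(A, B) and (B, A)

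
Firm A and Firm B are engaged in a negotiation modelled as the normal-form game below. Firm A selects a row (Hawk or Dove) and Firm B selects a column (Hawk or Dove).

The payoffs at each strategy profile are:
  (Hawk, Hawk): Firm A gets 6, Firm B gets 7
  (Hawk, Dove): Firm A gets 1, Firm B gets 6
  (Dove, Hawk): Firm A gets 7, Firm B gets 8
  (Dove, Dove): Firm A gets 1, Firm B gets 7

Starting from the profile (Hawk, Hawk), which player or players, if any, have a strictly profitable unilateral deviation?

Firm A at (Hawk, Hawk) earns 6; deviating to Dove yields 7 — a strict improvement.
Firm B earns 7; deviating to Dove yields 6 — not better.
Only Firm A has a strictly profitable deviation.

Firm A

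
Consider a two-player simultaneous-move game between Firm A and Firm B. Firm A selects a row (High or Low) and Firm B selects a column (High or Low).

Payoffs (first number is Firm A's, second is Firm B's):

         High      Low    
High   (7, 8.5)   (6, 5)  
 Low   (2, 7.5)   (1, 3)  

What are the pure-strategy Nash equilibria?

(High, High): Firm A gets 7 ≥ 2 from Low, and Firm B gets 8.5 ≥ 5 from Low — Nash equilibrium.
(High, Low): Firm B prefers High (8.5 > 5) — not an equilibrium.
(Low, High): Firm A prefers High (7 > 2) — not an equilibrium.
(Low, Low): Firm A prefers High (6 > 1); Firm B prefers High (7.5 > 3) — not an equilibrium.

(High, High)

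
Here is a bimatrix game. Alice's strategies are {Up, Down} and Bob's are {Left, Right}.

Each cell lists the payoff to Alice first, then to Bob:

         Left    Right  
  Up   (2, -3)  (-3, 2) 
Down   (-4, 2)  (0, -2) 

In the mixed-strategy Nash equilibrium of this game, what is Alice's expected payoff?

-4/3

First find y, the probability Bob plays Left, from Alice's indifference between Up and Down: 2y − 3(1−y) = −4y, giving y = 1/3.
Since Alice is indifferent in equilibrium, Alice's expected payoff equals the payoff from either row against (1/3, 2/3). Using Up: 2(1/3) − 3(2/3) = -4/3.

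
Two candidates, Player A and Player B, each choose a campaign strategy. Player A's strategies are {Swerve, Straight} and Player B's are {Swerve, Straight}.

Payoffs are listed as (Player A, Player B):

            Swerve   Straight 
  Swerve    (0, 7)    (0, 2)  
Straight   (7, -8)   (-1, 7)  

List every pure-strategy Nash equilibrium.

none

(Swerve, Swerve): Player A prefers Straight (7 > 0) — not an equilibrium.
(Swerve, Straight): Player B prefers Swerve (7 > 2) — not an equilibrium.
(Straight, Swerve): Player B prefers Straight (7 > -8) — not an equilibrium.
(Straight, Straight): Player A prefers Swerve (0 > -1) — not an equilibrium.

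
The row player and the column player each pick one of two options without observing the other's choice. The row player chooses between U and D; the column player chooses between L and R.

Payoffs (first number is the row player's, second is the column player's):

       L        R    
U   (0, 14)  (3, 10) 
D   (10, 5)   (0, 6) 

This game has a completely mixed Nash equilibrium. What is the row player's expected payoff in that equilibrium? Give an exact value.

30/13

First find y, the probability the column player plays L, from the row player's indifference between U and D: 3(1−y) = 10y, giving y = 3/13.
Since the row player is indifferent in equilibrium, the row player's expected payoff equals the payoff from either row against (3/13, 10/13). Using U: 3(10/13) = 30/13.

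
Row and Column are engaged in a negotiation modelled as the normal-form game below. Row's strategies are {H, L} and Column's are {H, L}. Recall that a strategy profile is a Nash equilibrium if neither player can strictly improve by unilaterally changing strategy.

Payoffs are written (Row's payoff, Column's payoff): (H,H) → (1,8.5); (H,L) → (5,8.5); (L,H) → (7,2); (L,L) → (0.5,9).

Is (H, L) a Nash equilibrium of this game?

Yes

At (H, L), Row earns 5; switching to L would give 0.5, so Row has no profitable deviation.
Column earns 8.5; switching to H would give 8.5, so Column has no profitable deviation.
Neither player can gain by a unilateral deviation, so this profile is a Nash equilibrium.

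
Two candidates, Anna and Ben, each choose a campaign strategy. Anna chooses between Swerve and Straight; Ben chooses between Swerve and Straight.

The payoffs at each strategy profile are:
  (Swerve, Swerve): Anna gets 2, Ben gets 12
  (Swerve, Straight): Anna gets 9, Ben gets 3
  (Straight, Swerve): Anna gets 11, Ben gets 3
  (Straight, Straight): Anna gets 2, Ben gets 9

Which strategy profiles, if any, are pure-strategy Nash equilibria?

(Swerve, Swerve): Anna prefers Straight (11 > 2) — not an equilibrium.
(Swerve, Straight): Ben prefers Swerve (12 > 3) — not an equilibrium.
(Straight, Swerve): Ben prefers Straight (9 > 3) — not an equilibrium.
(Straight, Straight): Anna prefers Swerve (9 > 2) — not an equilibrium.

none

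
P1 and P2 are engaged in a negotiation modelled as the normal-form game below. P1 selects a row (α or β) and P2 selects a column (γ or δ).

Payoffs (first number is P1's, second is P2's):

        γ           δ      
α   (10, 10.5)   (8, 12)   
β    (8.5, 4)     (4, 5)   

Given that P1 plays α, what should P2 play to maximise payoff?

Against α, P2 earns 10.5 from γ and 12 from δ.
So δ is the best response.

δ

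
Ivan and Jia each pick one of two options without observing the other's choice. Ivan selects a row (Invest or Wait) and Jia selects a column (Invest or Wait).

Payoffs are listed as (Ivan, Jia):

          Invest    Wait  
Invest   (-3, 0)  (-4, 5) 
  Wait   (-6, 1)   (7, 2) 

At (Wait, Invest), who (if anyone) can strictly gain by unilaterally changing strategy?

Both

Ivan at (Wait, Invest) earns -6; deviating to Invest yields -3 — a strict improvement.
Jia earns 1; deviating to Wait yields 2 — a strict improvement.
Both Ivan and Jia have strictly profitable deviations.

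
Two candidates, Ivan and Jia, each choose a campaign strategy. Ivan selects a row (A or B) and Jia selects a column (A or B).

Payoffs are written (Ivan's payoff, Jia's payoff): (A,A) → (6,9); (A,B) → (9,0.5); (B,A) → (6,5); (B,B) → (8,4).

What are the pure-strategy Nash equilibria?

(A, A) and (B, A)

(A, A): Ivan gets 6 ≥ 6 from B, and Jia gets 9 ≥ 0.5 from B — Nash equilibrium.
(A, B): Jia prefers A (9 > 0.5) — not an equilibrium.
(B, A): Ivan gets 6 ≥ 6 from A, and Jia gets 5 ≥ 4 from B — Nash equilibrium.
(B, B): Ivan prefers A (9 > 8); Jia prefers A (5 > 4) — not an equilibrium.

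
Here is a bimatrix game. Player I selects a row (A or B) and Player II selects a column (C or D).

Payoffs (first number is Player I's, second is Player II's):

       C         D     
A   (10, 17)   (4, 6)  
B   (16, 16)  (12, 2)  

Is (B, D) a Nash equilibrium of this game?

No

At (B, D), Player I earns 12; switching to A would give 4, so Player I has no profitable deviation.
Player II earns 2; switching to C would give 16, so Player II would deviate.
Since at least one player can profitably deviate, this is not a Nash equilibrium.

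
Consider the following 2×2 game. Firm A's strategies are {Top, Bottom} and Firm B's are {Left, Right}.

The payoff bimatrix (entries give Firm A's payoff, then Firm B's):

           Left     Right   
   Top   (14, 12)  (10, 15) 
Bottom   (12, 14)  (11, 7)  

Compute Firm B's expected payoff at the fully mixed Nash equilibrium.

First find x, the probability Firm A plays Top, from Firm B's indifference between Left and Right: 12x + 14(1−x) = 15x + 7(1−x), giving x = 7/10.
Since Firm B is indifferent in equilibrium, Firm B's expected payoff equals the payoff from either column against (7/10, 3/10). Using Left: 12(7/10) + 14(3/10) = 63/5.

63/5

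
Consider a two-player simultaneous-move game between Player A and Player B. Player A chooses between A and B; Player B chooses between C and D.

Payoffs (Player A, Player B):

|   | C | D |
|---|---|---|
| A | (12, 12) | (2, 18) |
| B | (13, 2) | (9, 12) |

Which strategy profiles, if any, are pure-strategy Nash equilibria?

(B, D)

(A, C): Player A prefers B (13 > 12); Player B prefers D (18 > 12) — not an equilibrium.
(A, D): Player A prefers B (9 > 2) — not an equilibrium.
(B, C): Player B prefers D (12 > 2) — not an equilibrium.
(B, D): Player A gets 9 ≥ 2 from A, and Player B gets 12 ≥ 2 from C — Nash equilibrium.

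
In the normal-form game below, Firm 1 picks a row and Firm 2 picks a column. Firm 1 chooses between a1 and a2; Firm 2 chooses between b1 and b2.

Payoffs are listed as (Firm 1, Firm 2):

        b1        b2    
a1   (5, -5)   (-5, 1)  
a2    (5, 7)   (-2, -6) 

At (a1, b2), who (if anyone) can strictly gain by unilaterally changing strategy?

Firm 1 at (a1, b2) earns -5; deviating to a2 yields -2 — a strict improvement.
Firm 2 earns 1; deviating to b1 yields -5 — not better.
Only Firm 1 has a strictly profitable deviation.

Firm 1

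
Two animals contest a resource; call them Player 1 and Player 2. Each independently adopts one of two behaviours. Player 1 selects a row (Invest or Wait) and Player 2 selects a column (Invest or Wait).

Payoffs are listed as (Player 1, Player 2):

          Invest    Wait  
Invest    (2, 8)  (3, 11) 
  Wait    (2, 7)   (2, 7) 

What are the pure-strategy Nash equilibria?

(Invest, Invest): Player 2 prefers Wait (11 > 8) — not an equilibrium.
(Invest, Wait): Player 1 gets 3 ≥ 2 from Wait, and Player 2 gets 11 ≥ 8 from Invest — Nash equilibrium.
(Wait, Invest): Player 1 gets 2 ≥ 2 from Invest, and Player 2 gets 7 ≥ 7 from Wait — Nash equilibrium.
(Wait, Wait): Player 1 prefers Invest (3 > 2) — not an equilibrium.

(Invest, Wait) and (Wait, Invest)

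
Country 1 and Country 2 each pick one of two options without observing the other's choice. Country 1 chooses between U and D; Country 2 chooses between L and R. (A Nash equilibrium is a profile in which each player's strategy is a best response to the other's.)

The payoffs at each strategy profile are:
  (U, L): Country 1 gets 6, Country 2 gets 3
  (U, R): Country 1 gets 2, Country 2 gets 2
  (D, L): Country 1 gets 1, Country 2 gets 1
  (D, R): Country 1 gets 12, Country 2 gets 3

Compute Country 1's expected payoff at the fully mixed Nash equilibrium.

14/3

First find q, the probability Country 2 plays L, from Country 1's indifference between U and D: 6q + 2(1−q) = q + 12(1−q), giving q = 2/3.
Since Country 1 is indifferent in equilibrium, Country 1's expected payoff equals the payoff from either row against (2/3, 1/3). Using U: 6(2/3) + 2(1/3) = 14/3.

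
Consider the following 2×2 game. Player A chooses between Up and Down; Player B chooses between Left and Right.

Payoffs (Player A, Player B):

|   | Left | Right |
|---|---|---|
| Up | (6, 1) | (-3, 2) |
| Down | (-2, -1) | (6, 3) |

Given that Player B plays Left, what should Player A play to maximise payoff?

Against Left, Player A earns 6 from Up and -2 from Down.
So Up is the best response.

Up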